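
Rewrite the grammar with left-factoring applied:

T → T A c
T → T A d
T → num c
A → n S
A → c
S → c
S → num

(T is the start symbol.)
Left-factoring transforms A → αβ₁ | αβ₂ into A → αA' and A' → β₁ | β₂
(α is the longest common prefix among the alternatives). Repeat until
no nonterminal has two alternatives with a common prefix.

Round 1: T has alternatives sharing prefix 'T A'. Introduce T': T → T A T'
  Add: T' → c
  Add: T' → d

No remaining common prefixes — done.

Resulting grammar:
T → T A T'
T' → c
T' → d
T → num c
A → n S
A → c
S → c
S → num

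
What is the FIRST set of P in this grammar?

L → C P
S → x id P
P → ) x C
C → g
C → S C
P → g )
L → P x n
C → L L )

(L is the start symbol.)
{ ')', 'g' }

From P → ) x C:
  - ')' is a terminal: add ')' and stop
From P → g ):
  - g is a terminal: add 'g' and stop

Collecting: FIRST(P) = { ')', 'g' }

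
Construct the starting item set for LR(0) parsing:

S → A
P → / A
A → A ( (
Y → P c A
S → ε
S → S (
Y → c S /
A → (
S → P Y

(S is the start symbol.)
{ [A → . (], [A → . A ( (], [P → . / A], [S → . A], [S → . P Y], [S → . S (], [S → .], [S' → . S] }

First, augment the grammar with S' → S
I₀ = CLOSURE({ [S' → . S] }):
  [S' → . S] has the dot before S: add [S → . A], [S → .], [S → . S (], [S → . P Y]
  [S → . A] has the dot before A: add [A → . A ( (], [A → . (]
  [S → . P Y] has the dot before P: add [P → . / A]
No further items can be added.

I₀ = { [A → . (], [A → . A ( (], [P → . / A], [S → . A], [S → . P Y], [S → . S (], [S → .], [S' → . S] }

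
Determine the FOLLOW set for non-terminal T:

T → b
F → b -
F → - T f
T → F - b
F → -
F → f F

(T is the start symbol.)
{ $, 'f' }

To compute FOLLOW(T), find every occurrence of T on a right-hand side N → α T β: add FIRST(β) \ {ε}, and if β is empty or nullable also add FOLLOW(N). Iterate to a fixed point.

T is the start symbol, so $ ∈ FOLLOW(T).
In F → - T f: T is followed by f, add FIRST(f) \ {ε} = { 'f' }

Taking the union: FOLLOW(T) = { $, 'f' }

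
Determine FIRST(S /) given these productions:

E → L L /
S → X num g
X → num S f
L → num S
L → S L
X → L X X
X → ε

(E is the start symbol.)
FIRST sets of the non-terminals involved (from the grammar, by fixed-point iteration):
  FIRST(S) = { 'num' }

To compute FIRST(S /), process the symbols left to right:
Symbol S is a non-terminal. Add FIRST(S) \ {ε} = { 'num' }
S is not nullable (ε ∉ FIRST(S)), so stop here.
FIRST(S /) = { 'num' }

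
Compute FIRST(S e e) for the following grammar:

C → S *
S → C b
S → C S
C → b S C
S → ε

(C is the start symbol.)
{ '*', 'b', 'e' }

FIRST sets of the non-terminals involved (from the grammar, by fixed-point iteration):
  FIRST(S) = { '*', 'b', ε }

To compute FIRST(S e e), process the symbols left to right:
Symbol S is a non-terminal. Add FIRST(S) \ {ε} = { '*', 'b' }
S is nullable (ε ∈ FIRST(S)), continue to the next symbol.
Symbol e is a terminal. Add 'e' and stop.
FIRST(S e e) = { '*', 'b', 'e' }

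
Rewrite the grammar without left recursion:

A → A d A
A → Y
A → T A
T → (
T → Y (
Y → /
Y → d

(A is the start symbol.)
A → Y A'
A → T A A'
A' → d A A'
A' → ε
T → (
T → Y (
Y → /
Y → d

A is directly left-recursive. The standard transformation for
  A → A α₁ | ... | A α_m | β₁ | ... | β_n
is
  A  → β₁ A' | ... | β_n A'
  A' → α₁ A' | ... | α_m A' | ε

A → Y becomes A → Y A'
A → T A becomes A → T A A'
A → A d A becomes A' → d A A'
Add A' → ε

Productions for other non-terminals are unchanged:
  T → (
  T → Y (
  Y → /
  Y → d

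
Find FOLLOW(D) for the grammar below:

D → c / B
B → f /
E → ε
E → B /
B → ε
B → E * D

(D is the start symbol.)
{ $, '/' }

To compute FOLLOW(D), find every occurrence of D on a right-hand side N → α D β: add FIRST(β) \ {ε}, and if β is empty or nullable also add FOLLOW(N). Iterate to a fixed point.

D is the start symbol, so $ ∈ FOLLOW(D).
In B → E * D: D is at the end, add FOLLOW(B)

The FOLLOW sets referred to above (computed the same way, to a fixed point):
  FOLLOW(B) = { $, '/' }

Taking the union: FOLLOW(D) = { $, '/' }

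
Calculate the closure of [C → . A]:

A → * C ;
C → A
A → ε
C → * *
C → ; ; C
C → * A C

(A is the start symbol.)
To compute CLOSURE, for each item [A → α.Bβ] where B is a non-terminal, add [B → .γ] for all productions B → γ; repeat for the newly added items until nothing changes.

Start with: [C → . A]
  [C → . A] has the dot before A: add [A → . * C ;], [A → .]
No further items can be added.

CLOSURE = { [A → . * C ;], [A → .], [C → . A] }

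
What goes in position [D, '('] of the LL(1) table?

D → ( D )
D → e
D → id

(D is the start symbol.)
To find M[D, '('], we find productions for D where '(' is in the predict set (PREDICT(N → α) = (FIRST(α) \ {ε}) ∪ (FOLLOW(N) if α ⇒* ε)).

D → ( D ): PREDICT = { '(' }
  '(' is in predict set, so this production goes in M[D, '(']
D → e: PREDICT = { 'e' }
D → id: PREDICT = { 'id' }

M[D, '('] = D → ( D )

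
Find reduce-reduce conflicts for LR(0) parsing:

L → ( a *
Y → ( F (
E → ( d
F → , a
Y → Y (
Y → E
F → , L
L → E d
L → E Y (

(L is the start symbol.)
Augment with L' → L and build the canonical LR(0) collection (I0 = CLOSURE({[L' → . L]}), then GOTO on every symbol after a dot until no new states appear). It has 17 states:
  I0: { [E → . ( d], [L → . ( a *], [L → . E Y (], [L → . E d], [L' → . L] }  — shift
  I1: { [E → ( . d], [L → ( . a *] }  — shift
  I2: { [E → . ( d], [L → E . Y (], [L → E . d], [Y → . ( F (], [Y → . E], [Y → . Y (] }  — shift
  I3: { [L' → L .] }  — accept
  I4: { [E → ( . d], [F → . , L], [F → . , a], [Y → ( . F (] }  — shift
  I5: { [Y → E .] }  — reduce
  I6: { [L → E Y . (], [Y → Y . (] }  — shift
  I7: { [L → E d .] }  — reduce
  I8: { [L → E Y ( .], [Y → Y ( .] }  — 2 reduces
  I9: { [E → . ( d], [F → , . L], [F → , . a], [L → . ( a *], [L → . E Y (], [L → . E d] }  — shift
  I10: { [Y → ( F . (] }  — shift
  I11: { [E → ( d .] }  — reduce
  I12: { [Y → ( F ( .] }  — reduce
  I13: { [F → , L .] }  — reduce
  I14: { [F → , a .] }  — reduce
  I15: { [L → ( a . *] }  — shift
  I16: { [L → ( a * .] }  — reduce

I8 contains complete items [L → E Y ( .], [Y → Y ( .] — reduce-reduce conflict.

Answer: Yes — I8: [L → E Y ( .] vs [Y → Y ( .]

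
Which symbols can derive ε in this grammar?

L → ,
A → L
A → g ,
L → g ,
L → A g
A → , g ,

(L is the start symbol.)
None

A non-terminal is nullable if it can derive ε (the empty string): either it has an ε-production, or it has a production whose right-hand side consists entirely of nullable non-terminals.

There are no ε-productions, so no non-terminal can derive ε.
No non-terminals are nullable.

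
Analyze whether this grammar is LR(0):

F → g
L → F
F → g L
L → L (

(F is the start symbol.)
No. Shift-reduce conflict between [F → g .] and [F → . g]

Augment with F' → F and build the canonical LR(0) collection (I0 = CLOSURE({[F' → . F]}), then GOTO on every symbol after a dot until no new states appear). It has 6 states:
  I0: { [F → . g L], [F → . g], [F' → . F] }  — shift
  I1: { [F' → F .] }  — accept
  I2: { [F → . g L], [F → . g], [F → g . L], [F → g .], [L → . F], [L → . L (] }  — shift, reduce
  I3: { [L → F .] }  — reduce
  I4: { [F → g L .], [L → L . (] }  — shift, reduce
  I5: { [L → L ( .] }  — reduce

Conflict in state I2:
  Shift-reduce conflict between [F → g .] and [F → . g]
So the grammar is NOT LR(0).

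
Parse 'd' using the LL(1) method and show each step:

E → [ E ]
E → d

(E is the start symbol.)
Stack is shown with the top on the left.

Stack  Input  Action
--------------------
E $    d $    output E → d
d $    d $    match 'd'
$      $      accept

The string is accepted.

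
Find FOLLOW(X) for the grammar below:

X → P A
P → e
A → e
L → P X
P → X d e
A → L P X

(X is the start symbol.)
To compute FOLLOW(X), find every occurrence of X on a right-hand side N → α X β: add FIRST(β) \ {ε}, and if β is empty or nullable also add FOLLOW(N). Iterate to a fixed point.

X is the start symbol, so $ ∈ FOLLOW(X).
In L → P X: X is at the end, add FOLLOW(L)
In P → X d e: X is followed by d e, add FIRST(d e) \ {ε} = { 'd' }
In A → L P X: X is at the end, add FOLLOW(A)

The FOLLOW sets referred to above (computed the same way, to a fixed point):
  FOLLOW(L) = { 'e' }
  FOLLOW(A) = { $, 'd', 'e' }

Taking the union: FOLLOW(X) = { $, 'd', 'e' }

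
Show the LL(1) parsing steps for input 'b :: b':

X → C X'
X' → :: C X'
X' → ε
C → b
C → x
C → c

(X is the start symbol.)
LL(1) parsing maintains a stack (initially the start symbol over $) and the input. At each step: if the stack top is a terminal, match it against the current input token; if it is a non-terminal N, replace it with the RHS of M[N, lookahead] (the unique production whose predict set contains the lookahead).

Stack is shown with the top on the left.

Stack      Input     Action
---------------------------
X $        b :: b $  output X → C X'
C X' $     b :: b $  output C → b
b X' $     b :: b $  match 'b'
X' $       :: b $    output X' → :: C X'
:: C X' $  :: b $    match '::'
C X' $     b $       output C → b
b X' $     b $       match 'b'
X' $       $         output X' → ε
$          $         accept

The string is accepted.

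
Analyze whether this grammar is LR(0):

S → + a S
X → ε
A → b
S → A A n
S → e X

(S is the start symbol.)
Yes, the grammar is LR(0)

A grammar is LR(0) if no state in the canonical LR(0) collection has:
  - both a shift item (dot before a terminal) and a complete item (shift-reduce conflict), or
  - two or more complete items (reduce-reduce conflict; the accept item [S' → S .] counts as a complete item here).

Augment with S' → S and build the canonical LR(0) collection (I0 = CLOSURE({[S' → . S]}), then GOTO on every symbol after a dot until no new states appear). It has 11 states:
  I0: { [A → . b], [S → . + a S], [S → . A A n], [S → . e X], [S' → . S] }  — shift
  I1: { [S → + . a S] }  — shift
  I2: { [A → . b], [S → A . A n] }  — shift
  I3: { [S' → S .] }  — accept
  I4: { [A → b .] }  — reduce
  I5: { [S → e . X], [X → .] }  — reduce
  I6: { [S → e X .] }  — reduce
  I7: { [S → A A . n] }  — shift
  I8: { [S → A A n .] }  — reduce
  I9: { [A → . b], [S → + a . S], [S → . + a S], [S → . A A n], [S → . e X] }  — shift
  I10: { [S → + a S .] }  — reduce

Every state is either a pure shift/goto state or contains exactly one complete item and nothing to shift — no conflicts. The grammar is LR(0).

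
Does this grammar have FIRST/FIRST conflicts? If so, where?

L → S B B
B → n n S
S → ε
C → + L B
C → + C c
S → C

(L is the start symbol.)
Yes. C → '+' L B / C → '+' C c on { '+' }

FIRST sets of the non-terminals at (or reachable through a nullable prefix from) the front of some alternative:
  FIRST(C) = { '+' }

Productions for S:
  S → ε: FIRST = { ε }
  S → C: FIRST = { '+' }
Productions for C:
  C → + L B: FIRST = { '+' }
  C → + C c: FIRST = { '+' }
L, B have only one production, so no FIRST/FIRST conflict is possible there.

Conflict for C: C → + L B and C → + C c
  Overlap: { '+' }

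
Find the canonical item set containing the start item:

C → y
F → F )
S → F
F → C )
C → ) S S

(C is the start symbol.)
First, augment the grammar with C' → C
I₀ = CLOSURE({ [C' → . C] }):
  [C' → . C] has the dot before C: add [C → . y], [C → . ) S S]
No further items can be added.

I₀ = { [C → . ) S S], [C → . y], [C' → . C] }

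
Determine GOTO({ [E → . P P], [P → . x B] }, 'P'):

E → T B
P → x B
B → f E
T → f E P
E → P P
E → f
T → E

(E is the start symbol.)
GOTO(I, 'P') = CLOSURE({ [A → αX.β] : [A → α.Xβ] ∈ I, X = 'P' })

Items with dot before 'P', with the dot advanced:
  [E → . P P] → [E → P . P]
Closure of the advanced items:
  [E → P . P] has the dot before P: add [P → . x B]

GOTO = { [E → P . P], [P → . x B] }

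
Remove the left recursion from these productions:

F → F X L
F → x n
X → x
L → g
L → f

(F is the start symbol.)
F → x n F'
F' → X L F'
F' → ε
X → x
L → g
L → f

F is directly left-recursive. The standard transformation for
  A → A α₁ | ... | A α_m | β₁ | ... | β_n
is
  A  → β₁ A' | ... | β_n A'
  A' → α₁ A' | ... | α_m A' | ε

F → x n becomes F → x n F'
F → F X L becomes F' → X L F'
Add F' → ε

Productions for other non-terminals are unchanged:
  X → x
  L → g
  L → f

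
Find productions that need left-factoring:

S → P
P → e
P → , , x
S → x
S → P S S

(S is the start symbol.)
Left-factoring is needed when two productions for the same non-terminal
share a common prefix on the right-hand side.

Productions for S:
  S → P
  S → x
  S → P S S
Productions for P:
  P → e
  P → , , x

Found common prefix 'P' in productions for S

Answer: Yes, S has productions with common prefix 'P'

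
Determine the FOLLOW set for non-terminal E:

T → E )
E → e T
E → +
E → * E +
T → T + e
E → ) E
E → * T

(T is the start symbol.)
{ ')', '+' }

To compute FOLLOW(E), find every occurrence of E on a right-hand side N → α E β: add FIRST(β) \ {ε}, and if β is empty or nullable also add FOLLOW(N). Iterate to a fixed point.

In T → E ): E is followed by ')', add FIRST(')') \ {ε} = { ')' }
In E → * E +: E is followed by '+', add FIRST('+') \ {ε} = { '+' }
In E → ) E: E is at the end; this adds FOLLOW(E) to itself — nothing new

Taking the union: FOLLOW(E) = { ')', '+' }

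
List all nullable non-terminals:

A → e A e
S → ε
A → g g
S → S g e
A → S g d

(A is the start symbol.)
A non-terminal is nullable if it can derive ε (the empty string): either it has an ε-production, or it has a production whose right-hand side consists entirely of nullable non-terminals.

ε-productions: S → ε
So S is immediately nullable.
No further non-terminal can be added: every production for the remaining non-terminals contains a terminal or a non-nullable non-terminal.
Nullable = { 'S' }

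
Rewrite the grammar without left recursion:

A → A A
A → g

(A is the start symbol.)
A is directly left-recursive. The standard transformation for
  A → A α₁ | ... | A α_m | β₁ | ... | β_n
is
  A  → β₁ A' | ... | β_n A'
  A' → α₁ A' | ... | α_m A' | ε

A → g becomes A → g A'
A → A A becomes A' → A A'
Add A' → ε

Resulting grammar:
A → g A'
A' → A A'
A' → ε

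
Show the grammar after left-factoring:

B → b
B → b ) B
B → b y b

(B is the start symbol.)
Left-factoring transforms A → αβ₁ | αβ₂ into A → αA' and A' → β₁ | β₂
(α is the longest common prefix among the alternatives). Repeat until
no nonterminal has two alternatives with a common prefix.

Round 1: B has alternatives sharing prefix 'b'. Introduce B': B → b B'
  Add: B' → ε
  Add: B' → ) B
  Add: B' → y b

No remaining common prefixes — done.

Resulting grammar:
B → b B'
B' → ε
B' → ) B
B' → y b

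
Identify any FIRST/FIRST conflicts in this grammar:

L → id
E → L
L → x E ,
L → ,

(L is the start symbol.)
Productions for L:
  L → id: FIRST = { 'id' }
  L → x E ,: FIRST = { 'x' }
  L → ,: FIRST = { ',' }
E has only one production, so no FIRST/FIRST conflict is possible there.

All alternatives of each non-terminal have pairwise disjoint FIRST sets.

Answer: No FIRST/FIRST conflicts.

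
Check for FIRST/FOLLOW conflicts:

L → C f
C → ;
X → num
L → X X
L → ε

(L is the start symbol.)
No FIRST/FOLLOW conflicts.

A FIRST/FOLLOW conflict occurs when a non-terminal N has a nullable alternative N → β (β ⇒* ε) and another alternative N → α with FIRST(α) ∩ FOLLOW(N) ≠ ∅: on such a lookahead the parser cannot decide between expanding α and letting N vanish via β.

Nullable non-terminals: L.
FIRST sets used below: FIRST(C) = { ';' }, FIRST(X) = { 'num' }

L: nullable alternative(s) L → ε; FOLLOW(L) = { $ }
  L → C f: FIRST \ {ε} = { ';' } — disjoint from FOLLOW(L)
  L → X X: FIRST \ {ε} = { 'num' } — disjoint from FOLLOW(L)
  L → ε: FIRST \ {ε} = { } — this is the only nullable alternative, skip

C, X have no nullable alternative, so no FIRST/FOLLOW check is needed there.

No FIRST/FOLLOW conflicts found.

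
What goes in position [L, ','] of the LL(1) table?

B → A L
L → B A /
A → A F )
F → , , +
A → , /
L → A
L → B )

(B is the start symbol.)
To find M[L, ','], we find productions for L where ',' is in the predict set (PREDICT(N → α) = (FIRST(α) \ {ε}) ∪ (FOLLOW(N) if α ⇒* ε)).

Relevant sets:
  FIRST(B) = { ',' }
  FIRST(A) = { ',' }

L → B A /: PREDICT = { ',' }
  ',' is in predict set, so this production goes in M[L, ',']
L → A: PREDICT = { ',' }
  ',' is in predict set, so this production goes in M[L, ',']
L → B ): PREDICT = { ',' }
  ',' is in predict set, so this production goes in M[L, ',']

M[L, ','] = L → B A /, L → A, L → B )  (a multiply-defined cell — the grammar is not LL(1))

Answer: L → B A /, L → A, L → B )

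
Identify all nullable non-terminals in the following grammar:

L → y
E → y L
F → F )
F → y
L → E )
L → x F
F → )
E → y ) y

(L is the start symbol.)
None

There are no ε-productions, so no non-terminal can derive ε.
No non-terminals are nullable.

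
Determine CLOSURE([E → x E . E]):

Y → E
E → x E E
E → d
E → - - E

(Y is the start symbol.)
Start with: [E → x E . E]
  [E → x E . E] has the dot before E: add [E → . x E E], [E → . d], [E → . - - E]
No further items can be added.

CLOSURE = { [E → . - - E], [E → . d], [E → . x E E], [E → x E . E] }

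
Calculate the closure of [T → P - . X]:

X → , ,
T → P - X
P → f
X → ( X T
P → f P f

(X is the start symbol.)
To compute CLOSURE, for each item [A → α.Bβ] where B is a non-terminal, add [B → .γ] for all productions B → γ; repeat for the newly added items until nothing changes.

Start with: [T → P - . X]
  [T → P - . X] has the dot before X: add [X → . , ,], [X → . ( X T]
No further items can be added.

CLOSURE = { [T → P - . X], [X → . ( X T], [X → . , ,] }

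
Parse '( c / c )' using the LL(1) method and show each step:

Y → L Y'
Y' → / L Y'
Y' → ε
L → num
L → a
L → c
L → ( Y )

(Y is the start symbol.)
Stack is shown with the top on the left.

Stack          Input        Action
----------------------------------
Y $            ( c / c ) $  output Y → L Y'
L Y' $         ( c / c ) $  output L → ( Y )
( Y ) Y' $     ( c / c ) $  match '('
Y ) Y' $       c / c ) $    output Y → L Y'
L Y' ) Y' $    c / c ) $    output L → c
c Y' ) Y' $    c / c ) $    match 'c'
Y' ) Y' $      / c ) $      output Y' → / L Y'
/ L Y' ) Y' $  / c ) $      match '/'
L Y' ) Y' $    c ) $        output L → c
c Y' ) Y' $    c ) $        match 'c'
Y' ) Y' $      ) $          output Y' → ε
) Y' $         ) $          match ')'
Y' $           $            output Y' → ε
$              $            accept

The string is accepted.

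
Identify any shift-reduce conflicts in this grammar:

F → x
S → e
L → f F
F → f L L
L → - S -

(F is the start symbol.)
No shift-reduce conflicts

A shift-reduce conflict occurs when an LR(0) state has both:
  - a complete (reduce) item [A → α .] (dot at the end), and
  - a shift item [B → β . c γ] (dot before a terminal).

Augment with F' → F and build the canonical LR(0) collection (I0 = CLOSURE({[F' → . F]}), then GOTO on every symbol after a dot until no new states appear). It has 12 states:
  I0: { [F → . f L L], [F → . x], [F' → . F] }  — shift
  I1: { [F' → F .] }  — accept
  I2: { [F → f . L L], [L → . - S -], [L → . f F] }  — shift
  I3: { [F → x .] }  — reduce
  I4: { [L → - . S -], [S → . e] }  — shift
  I5: { [F → f L . L], [L → . - S -], [L → . f F] }  — shift
  I6: { [F → . f L L], [F → . x], [L → f . F] }  — shift
  I7: { [L → f F .] }  — reduce
  I8: { [F → f L L .] }  — reduce
  I9: { [L → - S . -] }  — shift
  I10: { [S → e .] }  — reduce
  I11: { [L → - S - .] }  — reduce

No state contains both a complete item and a shift item.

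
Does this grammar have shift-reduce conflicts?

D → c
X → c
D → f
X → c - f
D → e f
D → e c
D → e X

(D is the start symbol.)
A shift-reduce conflict occurs when an LR(0) state has both:
  - a complete (reduce) item [A → α .] (dot at the end), and
  - a shift item [B → β . c γ] (dot before a terminal).

Augment with D' → D and build the canonical LR(0) collection (I0 = CLOSURE({[D' → . D]}), then GOTO on every symbol after a dot until no new states appear). It has 10 states:
  I0: { [D → . c], [D → . e X], [D → . e c], [D → . e f], [D → . f], [D' → . D] }  — shift
  I1: { [D' → D .] }  — accept
  I2: { [D → c .] }  — reduce
  I3: { [D → e . X], [D → e . c], [D → e . f], [X → . c - f], [X → . c] }  — shift
  I4: { [D → f .] }  — reduce
  I5: { [D → e X .] }  — reduce
  I6: { [D → e c .], [X → c . - f], [X → c .] }  — shift, 2 reduces
  I7: { [D → e f .] }  — reduce
  I8: { [X → c - . f] }  — shift
  I9: { [X → c - f .] }  — reduce

I6 contains reduce items [D → e c .], [X → c .] and shift item [X → c . - f] — shift-reduce conflict.

Answer: Yes — I6: [D → e c .] vs [X → c . - f]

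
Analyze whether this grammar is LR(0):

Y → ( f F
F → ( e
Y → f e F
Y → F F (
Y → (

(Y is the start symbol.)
Augment with Y' → Y and build the canonical LR(0) collection (I0 = CLOSURE({[Y' → . Y]}), then GOTO on every symbol after a dot until no new states appear). It has 13 states:
  I0: { [F → . ( e], [Y → . ( f F], [Y → . (], [Y → . F F (], [Y → . f e F], [Y' → . Y] }  — shift
  I1: { [F → ( . e], [Y → ( . f F], [Y → ( .] }  — shift, reduce
  I2: { [F → . ( e], [Y → F . F (] }  — shift
  I3: { [Y' → Y .] }  — accept
  I4: { [Y → f . e F] }  — shift
  I5: { [F → . ( e], [Y → f e . F] }  — shift
  I6: { [F → ( . e] }  — shift
  I7: { [Y → f e F .] }  — reduce
  I8: { [F → ( e .] }  — reduce
  I9: { [Y → F F . (] }  — shift
  I10: { [Y → F F ( .] }  — reduce
  I11: { [F → . ( e], [Y → ( f . F] }  — shift
  I12: { [Y → ( f F .] }  — reduce

Conflict in state I1:
  Shift-reduce conflict between [Y → ( .] and [F → ( . e]
So the grammar is NOT LR(0).

Answer: No. Shift-reduce conflict between [Y → ( .] and [F → ( . e]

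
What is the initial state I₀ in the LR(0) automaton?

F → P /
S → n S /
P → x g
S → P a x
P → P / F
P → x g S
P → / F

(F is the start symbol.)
First, augment the grammar with F' → F
I₀ = CLOSURE({ [F' → . F] }):
  [F' → . F] has the dot before F: add [F → . P /]
  [F → . P /] has the dot before P: add [P → . x g], [P → . P / F], [P → . x g S], [P → . / F]
No further items can be added.

I₀ = { [F → . P /], [F' → . F], [P → . / F], [P → . P / F], [P → . x g S], [P → . x g] }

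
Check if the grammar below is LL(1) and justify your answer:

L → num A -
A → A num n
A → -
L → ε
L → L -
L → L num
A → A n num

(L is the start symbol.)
A grammar is LL(1) if for each non-terminal N with multiple productions, the predict sets of those productions are pairwise disjoint, where PREDICT(N → α) = (FIRST(α) \ {ε}) ∪ (FOLLOW(N) if α ⇒* ε).

Relevant sets:
  FIRST(L) = { '-', 'num', ε }
  FIRST(A) = { '-' }
  FOLLOW(L) = { $, '-', 'num' }

For L:
  PREDICT(L → num A '-') = { 'num' }
  PREDICT(L → ε) = { $, '-', 'num' }
  PREDICT(L → L '-') = { '-', 'num' }
  PREDICT(L → L num) = { '-', 'num' }
For A:
  PREDICT(A → A num n) = { '-' }
  PREDICT(A → '-') = { '-' }
  PREDICT(A → A n num) = { '-' }

Conflict found: Predict set conflict for L: { 'num' }
The grammar is NOT LL(1).

Answer: No. Predict set conflict for L: { 'num' }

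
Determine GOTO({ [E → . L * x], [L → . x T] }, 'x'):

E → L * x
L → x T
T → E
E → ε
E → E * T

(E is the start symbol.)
GOTO(I, 'x') = CLOSURE({ [A → αX.β] : [A → α.Xβ] ∈ I, X = 'x' })

Items with dot before 'x', with the dot advanced:
  [L → . x T] → [L → x . T]
Closure of the advanced items:
  [L → x . T] has the dot before T: add [T → . E]
  [T → . E] has the dot before E: add [E → . L * x], [E → .], [E → . E * T]
  [E → . L * x] has the dot before L: add [L → . x T]

GOTO = { [E → . E * T], [E → . L * x], [E → .], [L → . x T], [L → x . T], [T → . E] }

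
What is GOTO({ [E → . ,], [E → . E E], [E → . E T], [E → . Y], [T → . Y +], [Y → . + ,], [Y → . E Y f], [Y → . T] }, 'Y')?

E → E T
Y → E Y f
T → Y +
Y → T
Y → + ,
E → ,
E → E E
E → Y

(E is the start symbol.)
GOTO(I, 'Y') = CLOSURE({ [A → αX.β] : [A → α.Xβ] ∈ I, X = 'Y' })

Items with dot before 'Y', with the dot advanced:
  [E → . Y] → [E → Y .]
  [T → . Y +] → [T → Y . +]
Closure adds nothing (no advanced item has the dot before a non-terminal).

GOTO = { [E → Y .], [T → Y . +] }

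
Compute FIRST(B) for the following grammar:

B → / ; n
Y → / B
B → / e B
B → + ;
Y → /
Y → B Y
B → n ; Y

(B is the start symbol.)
{ '+', '/', 'n' }

To compute FIRST(B), examine every production with B on the left-hand side, reading each right-hand side left to right until a non-nullable symbol is reached.

From B → / ; n:
  - '/' is a terminal: add '/' and stop
From B → / e B:
  - '/' is a terminal: add '/' and stop
From B → + ;:
  - '+' is a terminal: add '+' and stop
From B → n ; Y:
  - n is a terminal: add 'n' and stop

Collecting: FIRST(B) = { '+', '/', 'n' }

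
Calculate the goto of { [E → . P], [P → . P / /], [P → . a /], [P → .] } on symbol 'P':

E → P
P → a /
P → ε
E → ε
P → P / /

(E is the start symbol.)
{ [E → P .], [P → P . / /] }

GOTO(I, 'P') = CLOSURE({ [A → αX.β] : [A → α.Xβ] ∈ I, X = 'P' })

Items with dot before 'P', with the dot advanced:
  [E → . P] → [E → P .]
  [P → . P / /] → [P → P . / /]
Closure adds nothing (no advanced item has the dot before a non-terminal).

GOTO = { [E → P .], [P → P . / /] }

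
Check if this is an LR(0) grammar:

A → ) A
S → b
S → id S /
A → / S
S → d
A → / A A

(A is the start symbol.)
Augment with A' → A and build the canonical LR(0) collection (I0 = CLOSURE({[A' → . A]}), then GOTO on every symbol after a dot until no new states appear). It has 13 states:
  I0: { [A → . ) A], [A → . / A A], [A → . / S], [A' → . A] }  — shift
  I1: { [A → ) . A], [A → . ) A], [A → . / A A], [A → . / S] }  — shift
  I2: { [A → . ) A], [A → . / A A], [A → . / S], [A → / . A A], [A → / . S], [S → . b], [S → . d], [S → . id S /] }  — shift
  I3: { [A' → A .] }  — accept
  I4: { [A → . ) A], [A → . / A A], [A → . / S], [A → / A . A] }  — shift
  I5: { [A → / S .] }  — reduce
  I6: { [S → b .] }  — reduce
  I7: { [S → d .] }  — reduce
  I8: { [S → . b], [S → . d], [S → . id S /], [S → id . S /] }  — shift
  I9: { [S → id S . /] }  — shift
  I10: { [S → id S / .] }  — reduce
  I11: { [A → / A A .] }  — reduce
  I12: { [A → ) A .] }  — reduce

Every state is either a pure shift/goto state or contains exactly one complete item and nothing to shift — no conflicts. The grammar is LR(0).

Answer: Yes, the grammar is LR(0)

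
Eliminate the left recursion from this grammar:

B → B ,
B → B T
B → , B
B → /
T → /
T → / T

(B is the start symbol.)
B is directly left-recursive. The standard transformation for
  A → A α₁ | ... | A α_m | β₁ | ... | β_n
is
  A  → β₁ A' | ... | β_n A'
  A' → α₁ A' | ... | α_m A' | ε

B → , B becomes B → , B B'
B → / becomes B → / B'
B → B , becomes B' → , B'
B → B T becomes B' → T B'
Add B' → ε

Productions for other non-terminals are unchanged:
  T → /
  T → / T

Resulting grammar:
B → , B B'
B → / B'
B' → , B'
B' → T B'
B' → ε
T → /
T → / T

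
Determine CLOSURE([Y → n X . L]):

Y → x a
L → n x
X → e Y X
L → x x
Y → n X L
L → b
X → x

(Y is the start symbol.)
{ [L → . b], [L → . n x], [L → . x x], [Y → n X . L] }

To compute CLOSURE, for each item [A → α.Bβ] where B is a non-terminal, add [B → .γ] for all productions B → γ; repeat for the newly added items until nothing changes.

Start with: [Y → n X . L]
  [Y → n X . L] has the dot before L: add [L → . n x], [L → . x x], [L → . b]
No further items can be added.

CLOSURE = { [L → . b], [L → . n x], [L → . x x], [Y → n X . L] }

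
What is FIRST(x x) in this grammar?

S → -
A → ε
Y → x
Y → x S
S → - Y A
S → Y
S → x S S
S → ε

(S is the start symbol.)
To compute FIRST(x x), process the symbols left to right:
Symbol x is a terminal. Add 'x' and stop.
FIRST(x x) = { 'x' }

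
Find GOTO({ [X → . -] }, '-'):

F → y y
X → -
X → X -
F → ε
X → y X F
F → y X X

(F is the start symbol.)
GOTO(I, '-') = CLOSURE({ [A → αX.β] : [A → α.Xβ] ∈ I, X = '-' })

Items with dot before '-', with the dot advanced:
  [X → . -] → [X → - .]
Closure adds nothing (no advanced item has the dot before a non-terminal).

GOTO = { [X → - .] }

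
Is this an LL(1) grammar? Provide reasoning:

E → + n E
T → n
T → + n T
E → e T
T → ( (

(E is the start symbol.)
A grammar is LL(1) if for each non-terminal N with multiple productions, the predict sets of those productions are pairwise disjoint, where PREDICT(N → α) = (FIRST(α) \ {ε}) ∪ (FOLLOW(N) if α ⇒* ε).

For E:
  PREDICT(E → '+' n E) = { '+' }
  PREDICT(E → e T) = { 'e' }
For T:
  PREDICT(T → n) = { 'n' }
  PREDICT(T → '+' n T) = { '+' }
  PREDICT(T → '(' '(') = { '(' }

All predict sets are disjoint. The grammar IS LL(1).

Answer: Yes, the grammar is LL(1).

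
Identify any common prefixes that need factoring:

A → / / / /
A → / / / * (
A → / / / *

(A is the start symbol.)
Left-factoring is needed when two productions for the same non-terminal
share a common prefix on the right-hand side.

Productions for A:
  A → / / / /
  A → / / / * (
  A → / / / *

Found common prefix '/ / /' in productions for A

Answer: Yes, A has productions with common prefix '/ / /'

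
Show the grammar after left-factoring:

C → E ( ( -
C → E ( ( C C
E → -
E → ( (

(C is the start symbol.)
C → E ( ( C'
C' → -
C' → C C
E → -
E → ( (

Left-factoring transforms A → αβ₁ | αβ₂ into A → αA' and A' → β₁ | β₂
(α is the longest common prefix among the alternatives). Repeat until
no nonterminal has two alternatives with a common prefix.

Round 1: C has alternatives sharing prefix 'E ( ('. Introduce C': C → E ( ( C'
  Add: C' → -
  Add: C' → C C

No remaining common prefixes — done.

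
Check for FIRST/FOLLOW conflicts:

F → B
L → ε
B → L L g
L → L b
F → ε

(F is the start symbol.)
Yes. L → L b with FOLLOW(L) on { 'b' }

Nullable non-terminals: F, L.
FIRST sets used below: FIRST(B) = { 'b', 'g' }, FIRST(L) = { 'b', ε }

F: nullable alternative(s) F → ε; FOLLOW(F) = { $ }
  F → B: FIRST \ {ε} = { 'b', 'g' } — disjoint from FOLLOW(F)
  F → ε: FIRST \ {ε} = { } — this is the only nullable alternative, skip

L: nullable alternative(s) L → ε; FOLLOW(L) = { 'b', 'g' }
  L → ε: FIRST \ {ε} = { } — this is the only nullable alternative, skip
  L → L b: FIRST \ {ε} = { 'b' } — overlaps FOLLOW(L) on { 'b' }: CONFLICT

B has no nullable alternative, so no FIRST/FOLLOW check is needed there.

So the grammar has 1 FIRST/FOLLOW conflict (marked CONFLICT above).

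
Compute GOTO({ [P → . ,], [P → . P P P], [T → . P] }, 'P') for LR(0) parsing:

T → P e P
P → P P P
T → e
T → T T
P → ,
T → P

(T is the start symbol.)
{ [P → . ,], [P → . P P P], [P → P . P P], [T → P .] }

GOTO(I, 'P') = CLOSURE({ [A → αX.β] : [A → α.Xβ] ∈ I, X = 'P' })

Items with dot before 'P', with the dot advanced:
  [P → . P P P] → [P → P . P P]
  [T → . P] → [T → P .]
Closure of the advanced items:
  [P → P . P P] has the dot before P: add [P → . P P P], [P → . ,]

GOTO = { [P → . ,], [P → . P P P], [P → P . P P], [T → P .] }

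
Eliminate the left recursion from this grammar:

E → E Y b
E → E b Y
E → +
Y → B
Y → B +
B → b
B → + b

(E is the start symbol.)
E is directly left-recursive. The standard transformation for
  A → A α₁ | ... | A α_m | β₁ | ... | β_n
is
  A  → β₁ A' | ... | β_n A'
  A' → α₁ A' | ... | α_m A' | ε

E → + becomes E → + E'
E → E Y b becomes E' → Y b E'
E → E b Y becomes E' → b Y E'
Add E' → ε

Productions for other non-terminals are unchanged:
  Y → B
  Y → B +
  B → b
  B → + b

Resulting grammar:
E → + E'
E' → Y b E'
E' → b Y E'
E' → ε
Y → B
Y → B +
B → b
B → + b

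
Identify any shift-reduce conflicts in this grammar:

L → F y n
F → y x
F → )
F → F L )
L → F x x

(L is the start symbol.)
No shift-reduce conflicts

A shift-reduce conflict occurs when an LR(0) state has both:
  - a complete (reduce) item [A → α .] (dot at the end), and
  - a shift item [B → β . c γ] (dot before a terminal).

Augment with L' → L and build the canonical LR(0) collection (I0 = CLOSURE({[L' → . L]}), then GOTO on every symbol after a dot until no new states appear). It has 12 states:
  I0: { [F → . )], [F → . F L )], [F → . y x], [L → . F x x], [L → . F y n], [L' → . L] }  — shift
  I1: { [F → ) .] }  — reduce
  I2: { [F → . )], [F → . F L )], [F → . y x], [F → F . L )], [L → . F x x], [L → . F y n], [L → F . x x], [L → F . y n] }  — shift
  I3: { [L' → L .] }  — accept
  I4: { [F → y . x] }  — shift
  I5: { [F → y x .] }  — reduce
  I6: { [F → F L . )] }  — shift
  I7: { [L → F x . x] }  — shift
  I8: { [F → y . x], [L → F y . n] }  — shift
  I9: { [L → F y n .] }  — reduce
  I10: { [L → F x x .] }  — reduce
  I11: { [F → F L ) .] }  — reduce

No state contains both a complete item and a shift item.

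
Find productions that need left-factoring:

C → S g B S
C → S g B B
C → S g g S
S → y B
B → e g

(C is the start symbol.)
Left-factoring is needed when two productions for the same non-terminal
share a common prefix on the right-hand side.

Productions for C:
  C → S g B S
  C → S g B B
  C → S g g S

Found common prefix 'S g' in productions for C

Answer: Yes, C has productions with common prefix 'S g'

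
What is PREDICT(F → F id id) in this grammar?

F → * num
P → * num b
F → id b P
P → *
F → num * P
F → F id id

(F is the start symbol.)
PREDICT(F → F id id) = (FIRST(RHS) \ {ε}) ∪ (FOLLOW(F) if ε ∈ FIRST(RHS), i.e. RHS ⇒* ε)
FIRST(F) = { '*', 'id', 'num' }
FIRST(F id id) = { '*', 'id', 'num' }
ε ∉ FIRST(F id id), so FOLLOW(F) is not added.
PREDICT(F → F id id) = { '*', 'id', 'num' }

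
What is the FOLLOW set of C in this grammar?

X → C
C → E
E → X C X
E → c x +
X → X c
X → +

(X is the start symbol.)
In X → C: C is at the end, add FOLLOW(X)
In E → X C X: C is followed by X, add FIRST(X) \ {ε} = { '+', 'c' }

The FOLLOW sets referred to above (computed the same way, to a fixed point):
  FOLLOW(X) = { $, '+', 'c' }

Taking the union: FOLLOW(C) = { $, '+', 'c' }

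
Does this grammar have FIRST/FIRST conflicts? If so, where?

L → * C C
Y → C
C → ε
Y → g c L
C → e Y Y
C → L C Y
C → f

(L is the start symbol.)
No FIRST/FIRST conflicts.

FIRST sets of the non-terminals at (or reachable through a nullable prefix from) the front of some alternative:
  FIRST(C) = { '*', 'e', 'f', ε }
  FIRST(L) = { '*' }

Productions for Y:
  Y → C: FIRST = { '*', 'e', 'f', ε }
  Y → g c L: FIRST = { 'g' }
Productions for C:
  C → ε: FIRST = { ε }
  C → e Y Y: FIRST = { 'e' }
  C → L C Y: FIRST = { '*' }
  C → f: FIRST = { 'f' }
L has only one production, so no FIRST/FIRST conflict is possible there.

All alternatives of each non-terminal have pairwise disjoint FIRST sets.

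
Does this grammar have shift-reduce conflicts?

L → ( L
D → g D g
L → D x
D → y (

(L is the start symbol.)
No shift-reduce conflicts

A shift-reduce conflict occurs when an LR(0) state has both:
  - a complete (reduce) item [A → α .] (dot at the end), and
  - a shift item [B → β . c γ] (dot before a terminal).

Augment with L' → L and build the canonical LR(0) collection (I0 = CLOSURE({[L' → . L]}), then GOTO on every symbol after a dot until no new states appear). It has 11 states:
  I0: { [D → . g D g], [D → . y (], [L → . ( L], [L → . D x], [L' → . L] }  — shift
  I1: { [D → . g D g], [D → . y (], [L → ( . L], [L → . ( L], [L → . D x] }  — shift
  I2: { [L → D . x] }  — shift
  I3: { [L' → L .] }  — accept
  I4: { [D → . g D g], [D → . y (], [D → g . D g] }  — shift
  I5: { [D → y . (] }  — shift
  I6: { [D → y ( .] }  — reduce
  I7: { [D → g D . g] }  — shift
  I8: { [D → g D g .] }  — reduce
  I9: { [L → D x .] }  — reduce
  I10: { [L → ( L .] }  — reduce

No state contains both a complete item and a shift item.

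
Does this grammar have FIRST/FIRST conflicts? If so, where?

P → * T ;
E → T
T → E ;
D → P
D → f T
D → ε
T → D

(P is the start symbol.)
A FIRST/FIRST conflict occurs when two productions N → α and N → β for the same non-terminal have FIRST(α) ∩ FIRST(β) ≠ ∅ (with ε ∈ FIRST of a nullable right-hand side, so two nullable alternatives also conflict).

FIRST sets of the non-terminals at (or reachable through a nullable prefix from) the front of some alternative:
  FIRST(E) = { '*', ';', 'f', ε }
  FIRST(D) = { '*', 'f', ε }
  FIRST(P) = { '*' }

Productions for T:
  T → E ;: FIRST = { '*', ';', 'f' }
  T → D: FIRST = { '*', 'f', ε }
Productions for D:
  D → P: FIRST = { '*' }
  D → f T: FIRST = { 'f' }
  D → ε: FIRST = { ε }
P, E have only one production, so no FIRST/FIRST conflict is possible there.

Conflict for T: T → E ; and T → D
  Overlap: { '*', 'f' }

Answer: Yes. T → E ';' / T → D on { '*', 'f' }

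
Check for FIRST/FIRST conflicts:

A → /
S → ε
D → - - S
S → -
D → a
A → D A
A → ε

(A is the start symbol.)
A FIRST/FIRST conflict occurs when two productions N → α and N → β for the same non-terminal have FIRST(α) ∩ FIRST(β) ≠ ∅ (with ε ∈ FIRST of a nullable right-hand side, so two nullable alternatives also conflict).

FIRST sets of the non-terminals at (or reachable through a nullable prefix from) the front of some alternative:
  FIRST(D) = { '-', 'a' }

Productions for A:
  A → /: FIRST = { '/' }
  A → D A: FIRST = { '-', 'a' }
  A → ε: FIRST = { ε }
Productions for S:
  S → ε: FIRST = { ε }
  S → -: FIRST = { '-' }
Productions for D:
  D → - - S: FIRST = { '-' }
  D → a: FIRST = { 'a' }

All alternatives of each non-terminal have pairwise disjoint FIRST sets.

Answer: No FIRST/FIRST conflicts.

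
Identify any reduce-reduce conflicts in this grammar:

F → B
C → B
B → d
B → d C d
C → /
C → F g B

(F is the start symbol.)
Yes — I5: [C → B .] vs [F → B .]

A reduce-reduce conflict occurs when an LR(0) state has two complete items [A → α .] and [B → β .] — both call for a reduction, and with no lookahead the parser cannot choose between them.

Augment with F' → F and build the canonical LR(0) collection (I0 = CLOSURE({[F' → . F]}), then GOTO on every symbol after a dot until no new states appear). It has 11 states:
  I0: { [B → . d C d], [B → . d], [F → . B], [F' → . F] }  — shift
  I1: { [F → B .] }  — reduce
  I2: { [F' → F .] }  — accept
  I3: { [B → . d C d], [B → . d], [B → d . C d], [B → d .], [C → . /], [C → . B], [C → . F g B], [F → . B] }  — shift, reduce
  I4: { [C → / .] }  — reduce
  I5: { [C → B .], [F → B .] }  — 2 reduces
  I6: { [B → d C . d] }  — shift
  I7: { [C → F . g B] }  — shift
  I8: { [B → . d C d], [B → . d], [C → F g . B] }  — shift
  I9: { [C → F g B .] }  — reduce
  I10: { [B → d C d .] }  — reduce

I5 contains complete items [C → B .], [F → B .] — reduce-reduce conflict.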